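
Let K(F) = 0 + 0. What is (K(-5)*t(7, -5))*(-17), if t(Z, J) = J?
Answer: 0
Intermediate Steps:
K(F) = 0
(K(-5)*t(7, -5))*(-17) = (0*(-5))*(-17) = 0*(-17) = 0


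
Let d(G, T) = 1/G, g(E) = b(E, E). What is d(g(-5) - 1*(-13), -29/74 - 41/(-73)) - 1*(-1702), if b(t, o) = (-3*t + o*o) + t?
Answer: 81697/48 ≈ 1702.0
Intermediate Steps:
b(t, o) = o² - 2*t (b(t, o) = (-3*t + o²) + t = (o² - 3*t) + t = o² - 2*t)
g(E) = E² - 2*E
d(g(-5) - 1*(-13), -29/74 - 41/(-73)) - 1*(-1702) = 1/(-5*(-2 - 5) - 1*(-13)) - 1*(-1702) = 1/(-5*(-7) + 13) + 1702 = 1/(35 + 13) + 1702 = 1/48 + 1702 = 81697/48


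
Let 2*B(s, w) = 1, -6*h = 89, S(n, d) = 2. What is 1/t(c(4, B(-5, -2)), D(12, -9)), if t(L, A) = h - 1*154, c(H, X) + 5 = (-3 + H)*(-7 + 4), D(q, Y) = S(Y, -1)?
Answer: -6/1013 ≈ -0.0059230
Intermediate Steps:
h = -89/6 (h = -1/6*89 = -89/6 ≈ -14.833)
B(s, w) = 1/2 (B(s, w) = (1/2)*1 = 1/2)
D(q, Y) = 2
c(H, X) = 4 - 3*H (c(H, X) = -5 + (-3 + H)*(-7 + 4) = -5 + (-3 + H)*(-3) = -5 + (9 - 3*H) = 4 - 3*H)
t(L, A) = -1013/6 (t(L, A) = -89/6 - 1*154 = -89/6 - 154 = -1013/6)
1/t(c(4, B(-5, -2)), D(12, -9)) = 1/(-1013/6) = -6/1013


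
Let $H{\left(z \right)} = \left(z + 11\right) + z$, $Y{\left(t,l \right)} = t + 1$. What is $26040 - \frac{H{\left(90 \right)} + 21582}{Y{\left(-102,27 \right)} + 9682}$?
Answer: $\frac{249467467}{9581} \approx 26038.0$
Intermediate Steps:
$Y{\left(t,l \right)} = 1 + t$
$H{\left(z \right)} = 11 + 2 z$ ($H{\left(z \right)} = \left(11 + z\right) + z = 11 + 2 z$)
$26040 - \frac{H{\left(90 \right)} + 21582}{Y{\left(-102,27 \right)} + 9682} = 26040 - \frac{\left(11 + 2 \cdot 90\right) + 21582}{\left(1 - 102\right) + 9682} = 26040 - \frac{\left(11 + 180\right) + 21582}{-101 + 9682} = 26040 - \frac{191 + 21582}{9581} = 26040 - 21773 \cdot \frac{1}{9581} = 26040 - \frac{21773}{9581} = \frac{249467467}{9581}$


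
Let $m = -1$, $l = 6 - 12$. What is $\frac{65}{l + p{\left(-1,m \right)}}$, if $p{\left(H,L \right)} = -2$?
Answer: $- \frac{65}{8} \approx -8.125$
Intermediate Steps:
$l = -6$ ($l = 6 - 12 = -6$)
$\frac{65}{l + p{\left(-1,m \right)}} = \frac{65}{-6 - 2} = \frac{65}{-8} = 65 \left(- \frac{1}{8}\right) = - \frac{65}{8}$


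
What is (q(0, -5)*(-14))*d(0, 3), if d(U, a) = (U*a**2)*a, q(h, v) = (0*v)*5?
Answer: 0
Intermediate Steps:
q(h, v) = 0 (q(h, v) = 0*5 = 0)
d(U, a) = U*a**3
(q(0, -5)*(-14))*d(0, 3) = (0*(-14))*(0*3**3) = 0*(0*27) = 0*0 = 0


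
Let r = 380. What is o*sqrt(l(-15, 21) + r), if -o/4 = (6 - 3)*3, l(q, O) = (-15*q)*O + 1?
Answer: -36*sqrt(5106) ≈ -2572.4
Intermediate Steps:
l(q, O) = 1 - 15*O*q (l(q, O) = -15*O*q + 1 = 1 - 15*O*q)
o = -36 (o = -4*(6 - 3)*3 = -12*3 = -4*9 = -36)
o*sqrt(l(-15, 21) + r) = -36*sqrt((1 - 15*21*(-15)) + 380) = -36*sqrt((1 + 4725) + 380) = -36*sqrt(4726 + 380) = -36*sqrt(5106)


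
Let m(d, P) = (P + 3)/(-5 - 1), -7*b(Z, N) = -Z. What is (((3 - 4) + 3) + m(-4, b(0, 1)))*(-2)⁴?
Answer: 24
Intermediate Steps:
b(Z, N) = Z/7 (b(Z, N) = -(-1)*Z/7 = Z/7)
m(d, P) = -½ - P/6 (m(d, P) = (3 + P)/(-6) = (3 + P)*(-⅙) = -½ - P/6)
(((3 - 4) + 3) + m(-4, b(0, 1)))*(-2)⁴ = (((3 - 4) + 3) + (-½ - 0/42))*(-2)⁴ = ((-1 + 3) + (-½ - ⅙*0))*16 = (2 + (-½ + 0))*16 = (2 - ½)*16 = (3/2)*16 = 24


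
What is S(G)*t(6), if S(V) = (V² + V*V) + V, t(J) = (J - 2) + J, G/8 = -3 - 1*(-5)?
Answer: 5280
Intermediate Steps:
G = 16 (G = 8*(-3 - 1*(-5)) = 8*(-3 + 5) = 8*2 = 16)
t(J) = -2 + 2*J (t(J) = (-2 + J) + J = -2 + 2*J)
S(V) = V + 2*V² (S(V) = (V² + V²) + V = 2*V² + V = V + 2*V²)
S(G)*t(6) = (16*(1 + 2*16))*(-2 + 2*6) = (16*(1 + 32))*(-2 + 12) = (16*33)*10 = 528*10 = 5280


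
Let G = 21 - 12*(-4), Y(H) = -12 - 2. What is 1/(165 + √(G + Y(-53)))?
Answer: 3/494 - √55/27170 ≈ 0.0057999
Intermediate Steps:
Y(H) = -14
G = 69 (G = 21 + 48 = 69)
1/(165 + √(G + Y(-53))) = 1/(165 + √(69 - 14)) = 1/(165 + √55)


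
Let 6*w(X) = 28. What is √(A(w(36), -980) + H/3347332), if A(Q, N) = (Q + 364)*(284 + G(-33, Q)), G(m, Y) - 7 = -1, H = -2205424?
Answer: 4*√42114273823783353/2510499 ≈ 326.98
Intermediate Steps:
w(X) = 14/3 (w(X) = (⅙)*28 = 14/3)
G(m, Y) = 6 (G(m, Y) = 7 - 1 = 6)
A(Q, N) = 105560 + 290*Q (A(Q, N) = (Q + 364)*(284 + 6) = (364 + Q)*290 = 105560 + 290*Q)
√(A(w(36), -980) + H/3347332) = √((105560 + 290*(14/3)) - 2205424/3347332) = √((105560 + 4060/3) - 2205424*1/3347332) = √(320740/3 - 551356/836833) = √(268404162352/2510499) = 4*√42114273823783353/2510499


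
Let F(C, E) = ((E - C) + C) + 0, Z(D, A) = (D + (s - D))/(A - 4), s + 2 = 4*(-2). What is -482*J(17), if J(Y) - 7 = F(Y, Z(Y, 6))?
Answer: -964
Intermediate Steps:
s = -10 (s = -2 + 4*(-2) = -2 - 8 = -10)
Z(D, A) = -10/(-4 + A) (Z(D, A) = (D + (-10 - D))/(A - 4) = -10/(-4 + A))
F(C, E) = E (F(C, E) = E + 0 = E)
J(Y) = 2 (J(Y) = 7 - 10/(-4 + 6) = 7 - 10/2 = 7 - 10*½ = 7 - 5 = 2)
-482*J(17) = -482*2 = -964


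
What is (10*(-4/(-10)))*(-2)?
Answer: -8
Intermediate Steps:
(10*(-4/(-10)))*(-2) = (10*(-4*(-⅒)))*(-2) = (10*(⅖))*(-2) = 4*(-2) = -8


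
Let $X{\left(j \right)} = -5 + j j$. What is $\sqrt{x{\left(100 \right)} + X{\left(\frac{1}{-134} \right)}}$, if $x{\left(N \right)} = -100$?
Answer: $\frac{i \sqrt{1885379}}{134} \approx 10.247 i$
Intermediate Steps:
$X{\left(j \right)} = -5 + j^{2}$
$\sqrt{x{\left(100 \right)} + X{\left(\frac{1}{-134} \right)}} = \sqrt{-100 - \left(5 - \left(\frac{1}{-134}\right)^{2}\right)} = \sqrt{-100 - \left(5 - \left(- \frac{1}{134}\right)^{2}\right)} = \sqrt{-100 + \left(-5 + \frac{1}{17956}\right)} = \sqrt{-100 - \frac{89779}{17956}} = \sqrt{- \frac{1885379}{17956}} = \frac{i \sqrt{1885379}}{134}$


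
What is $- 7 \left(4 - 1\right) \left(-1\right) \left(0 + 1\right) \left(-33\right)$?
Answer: $-693$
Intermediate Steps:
$- 7 \left(4 - 1\right) \left(-1\right) \left(0 + 1\right) \left(-33\right) = - 7 \cdot 3 \left(-1\right) 1 \left(-33\right) = - 7 \left(\left(-3\right) 1\right) \left(-33\right) = \left(-7\right) \left(-3\right) \left(-33\right) = 21 \left(-33\right) = -693$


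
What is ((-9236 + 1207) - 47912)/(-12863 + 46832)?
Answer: -18647/11323 ≈ -1.6468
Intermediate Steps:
((-9236 + 1207) - 47912)/(-12863 + 46832) = (-8029 - 47912)/33969 = -55941*1/33969 = -18647/11323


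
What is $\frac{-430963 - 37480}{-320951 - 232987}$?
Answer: $\frac{468443}{553938} \approx 0.84566$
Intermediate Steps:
$\frac{-430963 - 37480}{-320951 - 232987} = - \frac{468443}{-553938} = \left(-468443\right) \left(- \frac{1}{553938}\right) = \frac{468443}{553938}$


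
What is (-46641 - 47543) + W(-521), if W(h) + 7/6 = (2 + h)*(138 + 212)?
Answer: -1655011/6 ≈ -2.7584e+5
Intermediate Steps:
W(h) = 4193/6 + 350*h (W(h) = -7/6 + (2 + h)*(138 + 212) = -7/6 + (2 + h)*350 = -7/6 + (700 + 350*h) = 4193/6 + 350*h)
(-46641 - 47543) + W(-521) = (-46641 - 47543) + (4193/6 + 350*(-521)) = -94184 + (4193/6 - 182350) = -94184 - 1089907/6 = -1655011/6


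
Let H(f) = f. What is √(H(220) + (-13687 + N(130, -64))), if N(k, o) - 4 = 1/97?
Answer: I*√126673270/97 ≈ 116.03*I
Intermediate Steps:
N(k, o) = 389/97 (N(k, o) = 4 + 1/97 = 389/97)
√(H(220) + (-13687 + N(130, -64))) = √(220 + (-13687 + 389/97)) = √(220 - 1327250/97) = √(-1305910/97) = I*√126673270/97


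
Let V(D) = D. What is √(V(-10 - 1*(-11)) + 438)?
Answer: √439 ≈ 20.952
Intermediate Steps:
√(V(-10 - 1*(-11)) + 438) = √((-10 - 1*(-11)) + 438) = √((-10 + 11) + 438) = √(1 + 438) = √439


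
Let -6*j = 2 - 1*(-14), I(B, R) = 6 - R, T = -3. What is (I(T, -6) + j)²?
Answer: 784/9 ≈ 87.111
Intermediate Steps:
j = -8/3 (j = -(2 - 1*(-14))/6 = -(2 + 14)/6 = -⅙*16 = -8/3 ≈ -2.6667)
(I(T, -6) + j)² = ((6 - 1*(-6)) - 8/3)² = ((6 + 6) - 8/3)² = (12 - 8/3)² = (28/3)² = 784/9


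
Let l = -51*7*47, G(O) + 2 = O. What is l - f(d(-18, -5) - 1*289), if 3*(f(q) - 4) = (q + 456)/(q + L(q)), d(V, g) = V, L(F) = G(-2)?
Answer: -15658390/933 ≈ -16783.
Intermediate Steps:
G(O) = -2 + O
L(F) = -4 (L(F) = -2 - 2 = -4)
l = -16779 (l = -357*47 = -16779)
f(q) = 4 + (456 + q)/(3*(-4 + q)) (f(q) = 4 + ((q + 456)/(q - 4))/3 = 4 + ((456 + q)/(-4 + q))/3 = 4 + (456 + q)/(3*(-4 + q)))
l - f(d(-18, -5) - 1*289) = -16779 - (408 + 13*(-18 - 1*289))/(3*(-4 + (-18 - 1*289))) = -16779 - (408 + 13*(-18 - 289))/(3*(-4 + (-18 - 289))) = -16779 - (408 + 13*(-307))/(3*(-4 - 307)) = -16779 - (408 - 3991)/(3*(-311)) = -16779 - (-1)*(-3583)/(3*311) = -16779 - 1*3583/933 = -16779 - 3583/933 = -15658390/933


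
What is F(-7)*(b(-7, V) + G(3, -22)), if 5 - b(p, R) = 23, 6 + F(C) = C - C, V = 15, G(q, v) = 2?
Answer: 96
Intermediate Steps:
F(C) = -6 (F(C) = -6 + (C - C) = -6 + 0 = -6)
b(p, R) = -18 (b(p, R) = 5 - 1*23 = 5 - 23 = -18)
F(-7)*(b(-7, V) + G(3, -22)) = -6*(-18 + 2) = -6*(-16) = 96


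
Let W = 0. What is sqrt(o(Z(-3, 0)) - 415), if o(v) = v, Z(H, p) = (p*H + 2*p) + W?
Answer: I*sqrt(415) ≈ 20.372*I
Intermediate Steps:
Z(H, p) = 2*p + H*p (Z(H, p) = (p*H + 2*p) + 0 = (H*p + 2*p) + 0 = (2*p + H*p) + 0 = 2*p + H*p)
sqrt(o(Z(-3, 0)) - 415) = sqrt(0*(2 - 3) - 415) = sqrt(0*(-1) - 415) = sqrt(0 - 415) = sqrt(-415) = I*sqrt(415)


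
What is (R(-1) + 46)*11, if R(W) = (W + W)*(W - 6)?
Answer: 660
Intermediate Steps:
R(W) = 2*W*(-6 + W) (R(W) = (2*W)*(-6 + W) = 2*W*(-6 + W))
(R(-1) + 46)*11 = (2*(-1)*(-6 - 1) + 46)*11 = (2*(-1)*(-7) + 46)*11 = (14 + 46)*11 = 60*11 = 660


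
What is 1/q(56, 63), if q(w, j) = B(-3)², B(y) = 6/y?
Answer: ¼ ≈ 0.25000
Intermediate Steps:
q(w, j) = 4 (q(w, j) = (6/(-3))² = (6*(-⅓))² = (-2)² = 4)
1/q(56, 63) = 1/4 = ¼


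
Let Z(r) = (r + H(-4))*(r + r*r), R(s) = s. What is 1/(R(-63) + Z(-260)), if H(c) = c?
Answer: -1/17777823 ≈ -5.6250e-8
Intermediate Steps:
Z(r) = (-4 + r)*(r + r²) (Z(r) = (r - 4)*(r + r*r) = (-4 + r)*(r + r²))
1/(R(-63) + Z(-260)) = 1/(-63 - 260*(-4 + (-260)² - 3*(-260))) = 1/(-63 - 260*(-4 + 67600 + 780)) = 1/(-63 - 260*68376) = 1/(-63 - 17777760) = 1/(-17777823) = -1/17777823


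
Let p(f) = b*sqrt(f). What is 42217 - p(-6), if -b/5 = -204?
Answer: 42217 - 1020*I*sqrt(6) ≈ 42217.0 - 2498.5*I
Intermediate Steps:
b = 1020 (b = -5*(-204) = 1020)
p(f) = 1020*sqrt(f)
42217 - p(-6) = 42217 - 1020*sqrt(-6) = 42217 - 1020*I*sqrt(6)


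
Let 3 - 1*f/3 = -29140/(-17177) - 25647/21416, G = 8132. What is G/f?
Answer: 2991458923424/2760192525 ≈ 1083.8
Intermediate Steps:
f = 2760192525/367862632 (f = 9 - 3*(-29140/(-17177) - 25647/21416) = 9 - 3*(-29140*(-1/17177) - 25647*1/21416) = 9 - 3*(29140/17177 - 25647/21416) = 9 - 3*183523721/367862632 = 9 - 550571163/367862632 = 2760192525/367862632 ≈ 7.5033)
G/f = 8132/(2760192525/367862632) = 8132*(367862632/2760192525) = 2991458923424/2760192525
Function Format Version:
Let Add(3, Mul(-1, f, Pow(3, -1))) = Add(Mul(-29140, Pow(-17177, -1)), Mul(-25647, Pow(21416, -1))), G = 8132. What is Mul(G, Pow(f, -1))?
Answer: Rational(2991458923424, 2760192525) ≈ 1083.8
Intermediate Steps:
f = Rational(2760192525, 367862632) (f = Add(9, Mul(-3, Add(Mul(-29140, Pow(-17177, -1)), Mul(-25647, Pow(21416, -1))))) = Add(9, Mul(-3, Add(Mul(-29140, Rational(-1, 17177)), Mul(-25647, Rational(1, 21416))))) = Add(9, Mul(-3, Add(Rational(29140, 17177), Rational(-25647, 21416)))) = Add(9, Mul(-3, Rational(183523721, 367862632))) = Add(9, Rational(-550571163, 367862632)) = Rational(2760192525, 367862632) ≈ 7.5033)
Mul(G, Pow(f, -1)) = Mul(8132, Pow(Rational(2760192525, 367862632), -1)) = Mul(8132, Rational(367862632, 2760192525)) = Rational(2991458923424, 2760192525)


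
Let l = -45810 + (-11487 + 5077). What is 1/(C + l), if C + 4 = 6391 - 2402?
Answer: -1/48235 ≈ -2.0732e-5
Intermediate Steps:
l = -52220 (l = -45810 - 6410 = -52220)
C = 3985 (C = -4 + (6391 - 2402) = -4 + 3989 = 3985)
1/(C + l) = 1/(3985 - 52220) = 1/(-48235) = -1/48235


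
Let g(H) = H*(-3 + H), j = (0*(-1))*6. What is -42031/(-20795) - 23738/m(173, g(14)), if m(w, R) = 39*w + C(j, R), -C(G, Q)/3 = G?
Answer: -16157581/10792605 ≈ -1.4971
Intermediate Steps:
j = 0 (j = 0*6 = 0)
C(G, Q) = -3*G
m(w, R) = 39*w (m(w, R) = 39*w - 3*0 = 39*w + 0 = 39*w)
-42031/(-20795) - 23738/m(173, g(14)) = -42031/(-20795) - 23738/(39*173) = -42031*(-1/20795) - 23738/6747 = 42031/20795 - 23738*1/6747 = 42031/20795 - 1826/519 = -16157581/10792605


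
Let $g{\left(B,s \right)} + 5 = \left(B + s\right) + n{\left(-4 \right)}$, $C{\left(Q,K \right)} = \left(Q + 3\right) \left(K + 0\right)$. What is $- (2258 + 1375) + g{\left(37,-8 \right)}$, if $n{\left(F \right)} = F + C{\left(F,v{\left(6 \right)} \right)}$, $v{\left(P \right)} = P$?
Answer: $-3619$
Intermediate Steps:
$C{\left(Q,K \right)} = K \left(3 + Q\right)$ ($C{\left(Q,K \right)} = \left(3 + Q\right) K = K \left(3 + Q\right)$)
$n{\left(F \right)} = 18 + 7 F$ ($n{\left(F \right)} = F + 6 \left(3 + F\right) = F + \left(18 + 6 F\right) = 18 + 7 F$)
$g{\left(B,s \right)} = -15 + B + s$ ($g{\left(B,s \right)} = -5 + \left(\left(B + s\right) + \left(18 + 7 \left(-4\right)\right)\right) = -5 + \left(\left(B + s\right) + \left(18 - 28\right)\right) = -5 - \left(10 - B - s\right) = -5 + \left(-10 + B + s\right) = -15 + B + s$)
$- (2258 + 1375) + g{\left(37,-8 \right)} = - (2258 + 1375) - -14 = \left(-1\right) 3633 + 14 = -3633 + 14 = -3619$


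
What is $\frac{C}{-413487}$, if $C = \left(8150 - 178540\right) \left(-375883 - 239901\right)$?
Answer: $- \frac{104923435760}{413487} \approx -2.5375 \cdot 10^{5}$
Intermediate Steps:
$C = 104923435760$ ($C = - 170390 \left(-375883 - 239901\right) = \left(-170390\right) \left(-615784\right) = 104923435760$)
$\frac{C}{-413487} = \frac{104923435760}{-413487} = 104923435760 \left(- \frac{1}{413487}\right) = - \frac{104923435760}{413487}$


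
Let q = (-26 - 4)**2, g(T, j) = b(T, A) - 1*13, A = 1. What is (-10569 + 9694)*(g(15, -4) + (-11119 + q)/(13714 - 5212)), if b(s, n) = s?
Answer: -5936875/8502 ≈ -698.29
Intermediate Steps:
g(T, j) = -13 + T (g(T, j) = T - 1*13 = T - 13 = -13 + T)
q = 900 (q = (-30)**2 = 900)
(-10569 + 9694)*(g(15, -4) + (-11119 + q)/(13714 - 5212)) = (-10569 + 9694)*((-13 + 15) + (-11119 + 900)/(13714 - 5212)) = -875*(2 - 10219/8502) = -875*6785/8502 = -5936875/8502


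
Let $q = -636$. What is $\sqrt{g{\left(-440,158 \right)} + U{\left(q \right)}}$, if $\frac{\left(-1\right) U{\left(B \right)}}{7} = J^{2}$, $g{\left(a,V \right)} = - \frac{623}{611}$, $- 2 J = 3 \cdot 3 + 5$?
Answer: $\frac{2 i \sqrt{32107439}}{611} \approx 18.548 i$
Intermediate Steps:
$J = -7$ ($J = - \frac{3 \cdot 3 + 5}{2} = - \frac{9 + 5}{2} = \left(- \frac{1}{2}\right) 14 = -7$)
$g{\left(a,V \right)} = - \frac{623}{611}$ ($g{\left(a,V \right)} = \left(-623\right) \frac{1}{611} = - \frac{623}{611}$)
$U{\left(B \right)} = -343$ ($U{\left(B \right)} = - 7 \left(-7\right)^{2} = \left(-7\right) 49 = -343$)
$\sqrt{g{\left(-440,158 \right)} + U{\left(q \right)}} = \sqrt{- \frac{623}{611} - 343} = \sqrt{- \frac{210196}{611}} = \frac{2 i \sqrt{32107439}}{611}$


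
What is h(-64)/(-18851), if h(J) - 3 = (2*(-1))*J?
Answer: -131/18851 ≈ -0.0069492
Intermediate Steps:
h(J) = 3 - 2*J (h(J) = 3 + (2*(-1))*J = 3 - 2*J)
h(-64)/(-18851) = (3 - 2*(-64))/(-18851) = (3 + 128)*(-1/18851) = 131*(-1/18851) = -131/18851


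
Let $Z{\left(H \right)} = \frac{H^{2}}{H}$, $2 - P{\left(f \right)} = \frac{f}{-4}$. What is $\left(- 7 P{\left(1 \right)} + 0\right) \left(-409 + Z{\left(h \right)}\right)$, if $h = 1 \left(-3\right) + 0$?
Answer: $6489$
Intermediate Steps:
$P{\left(f \right)} = 2 + \frac{f}{4}$ ($P{\left(f \right)} = 2 - \frac{f}{-4} = 2 - f \left(- \frac{1}{4}\right) = 2 - - \frac{f}{4} = 2 + \frac{f}{4}$)
$h = -3$ ($h = -3 + 0 = -3$)
$Z{\left(H \right)} = H$
$\left(- 7 P{\left(1 \right)} + 0\right) \left(-409 + Z{\left(h \right)}\right) = \left(- 7 \left(2 + \frac{1}{4} \cdot 1\right) + 0\right) \left(-409 - 3\right) = \left(- 7 \left(2 + \frac{1}{4}\right) + 0\right) \left(-412\right) = \left(\left(-7\right) \frac{9}{4} + 0\right) \left(-412\right) = \left(- \frac{63}{4} + 0\right) \left(-412\right) = \left(- \frac{63}{4}\right) \left(-412\right) = 6489$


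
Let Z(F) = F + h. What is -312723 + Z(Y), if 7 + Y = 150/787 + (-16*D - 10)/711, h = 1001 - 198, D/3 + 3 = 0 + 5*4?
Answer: -174541479751/559557 ≈ -3.1193e+5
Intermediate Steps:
D = 51 (D = -9 + 3*(0 + 5*4) = -9 + 3*(0 + 20) = -9 + 3*20 = -9 + 60 = 51)
h = 803
Y = -4460311/559557 (Y = -7 + (150/787 + (-16*51 - 10)/711) = -7 + (150*(1/787) + (-816 - 10)*(1/711)) = -7 + (150/787 - 826*1/711) = -7 + (150/787 - 826/711) = -7 - 543412/559557 = -4460311/559557 ≈ -7.9711)
Z(F) = 803 + F (Z(F) = F + 803 = 803 + F)
-312723 + Z(Y) = -312723 + (803 - 4460311/559557) = -312723 + 444863960/559557 = -174541479751/559557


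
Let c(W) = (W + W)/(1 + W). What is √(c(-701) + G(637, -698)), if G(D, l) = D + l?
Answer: I*√289086/70 ≈ 7.681*I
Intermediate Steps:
c(W) = 2*W/(1 + W) (c(W) = (2*W)/(1 + W) = 2*W/(1 + W))
√(c(-701) + G(637, -698)) = √(2*(-701)/(1 - 701) + (637 - 698)) = √(2*(-701)/(-700) - 61) = √(2*(-701)*(-1/700) - 61) = √(701/350 - 61) = √(-20649/350) = I*√289086/70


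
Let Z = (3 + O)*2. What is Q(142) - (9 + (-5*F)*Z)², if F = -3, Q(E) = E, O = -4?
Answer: -299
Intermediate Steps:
Z = -2 (Z = (3 - 4)*2 = -1*2 = -2)
Q(142) - (9 + (-5*F)*Z)² = 142 - (9 - 5*(-3)*(-2))² = 142 - (9 + 15*(-2))² = 142 - (9 - 30)² = 142 - 1*(-21)² = 142 - 1*441 = 142 - 441 = -299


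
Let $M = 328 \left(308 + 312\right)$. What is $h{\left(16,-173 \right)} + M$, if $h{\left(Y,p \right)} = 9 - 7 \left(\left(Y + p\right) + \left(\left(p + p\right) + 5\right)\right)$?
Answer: $206855$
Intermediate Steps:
$M = 203360$ ($M = 328 \cdot 620 = 203360$)
$h{\left(Y,p \right)} = -26 - 21 p - 7 Y$ ($h{\left(Y,p \right)} = 9 - 7 \left(\left(Y + p\right) + \left(2 p + 5\right)\right) = 9 - 7 \left(\left(Y + p\right) + \left(5 + 2 p\right)\right) = 9 - 7 \left(5 + Y + 3 p\right) = 9 - \left(35 + 7 Y + 21 p\right) = -26 - 21 p - 7 Y$)
$h{\left(16,-173 \right)} + M = \left(-26 - -3633 - 112\right) + 203360 = \left(-26 + 3633 - 112\right) + 203360 = 3495 + 203360 = 206855$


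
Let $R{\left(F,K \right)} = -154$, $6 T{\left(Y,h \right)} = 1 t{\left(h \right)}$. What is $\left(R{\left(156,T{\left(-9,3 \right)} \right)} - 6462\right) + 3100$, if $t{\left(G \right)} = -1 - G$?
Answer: $-3516$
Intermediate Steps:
$T{\left(Y,h \right)} = - \frac{1}{6} - \frac{h}{6}$ ($T{\left(Y,h \right)} = \frac{1 \left(-1 - h\right)}{6} = \frac{-1 - h}{6} = - \frac{1}{6} - \frac{h}{6}$)
$\left(R{\left(156,T{\left(-9,3 \right)} \right)} - 6462\right) + 3100 = \left(-154 - 6462\right) + 3100 = -6616 + 3100 = -3516$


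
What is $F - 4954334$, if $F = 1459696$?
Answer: $-3494638$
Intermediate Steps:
$F - 4954334 = 1459696 - 4954334 = -3494638$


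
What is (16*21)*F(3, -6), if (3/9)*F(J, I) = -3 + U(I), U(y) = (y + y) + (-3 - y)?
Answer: -12096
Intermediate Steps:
U(y) = -3 + y (U(y) = 2*y + (-3 - y) = -3 + y)
F(J, I) = -18 + 3*I (F(J, I) = 3*(-3 + (-3 + I)) = 3*(-6 + I) = -18 + 3*I)
(16*21)*F(3, -6) = (16*21)*(-18 + 3*(-6)) = 336*(-18 - 18) = 336*(-36) = -12096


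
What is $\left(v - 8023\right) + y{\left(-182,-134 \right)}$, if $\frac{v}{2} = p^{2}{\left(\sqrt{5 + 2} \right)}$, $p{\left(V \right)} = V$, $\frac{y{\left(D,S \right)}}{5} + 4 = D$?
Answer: $-8939$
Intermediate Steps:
$y{\left(D,S \right)} = -20 + 5 D$
$v = 14$ ($v = 2 \left(\sqrt{5 + 2}\right)^{2} = 2 \left(\sqrt{7}\right)^{2} = 2 \cdot 7 = 14$)
$\left(v - 8023\right) + y{\left(-182,-134 \right)} = \left(14 - 8023\right) + \left(-20 + 5 \left(-182\right)\right) = -8009 - 930 = -8939$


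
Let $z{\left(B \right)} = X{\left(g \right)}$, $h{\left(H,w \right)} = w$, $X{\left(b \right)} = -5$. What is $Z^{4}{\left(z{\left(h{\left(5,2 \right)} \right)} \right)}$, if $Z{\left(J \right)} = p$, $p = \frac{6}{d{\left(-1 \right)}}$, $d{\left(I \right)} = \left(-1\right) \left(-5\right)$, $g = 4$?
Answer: $\frac{1296}{625} \approx 2.0736$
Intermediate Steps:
$z{\left(B \right)} = -5$
$d{\left(I \right)} = 5$
$p = \frac{6}{5} \approx 1.2$
$Z{\left(J \right)} = \frac{6}{5}$
$Z^{4}{\left(z{\left(h{\left(5,2 \right)} \right)} \right)} = \left(\frac{6}{5}\right)^{4} = \frac{1296}{625}$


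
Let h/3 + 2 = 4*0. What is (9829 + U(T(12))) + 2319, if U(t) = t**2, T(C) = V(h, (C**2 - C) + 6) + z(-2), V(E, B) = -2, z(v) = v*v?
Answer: 12152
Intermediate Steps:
z(v) = v**2
h = -6 (h = -6 + 3*(4*0) = -6 + 3*0 = -6 + 0 = -6)
T(C) = 2 (T(C) = -2 + (-2)**2 = -2 + 4 = 2)
(9829 + U(T(12))) + 2319 = (9829 + 2**2) + 2319 = (9829 + 4) + 2319 = 9833 + 2319 = 12152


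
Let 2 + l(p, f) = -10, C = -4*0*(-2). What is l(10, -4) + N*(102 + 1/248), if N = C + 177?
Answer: 4474593/248 ≈ 18043.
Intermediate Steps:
C = 0 (C = 0*(-2) = 0)
l(p, f) = -12 (l(p, f) = -2 - 10 = -12)
N = 177 (N = 0 + 177 = 177)
l(10, -4) + N*(102 + 1/248) = -12 + 177*(102 + 1/248) = -12 + 177*(25297/248) = -12 + 4477569/248 = 4474593/248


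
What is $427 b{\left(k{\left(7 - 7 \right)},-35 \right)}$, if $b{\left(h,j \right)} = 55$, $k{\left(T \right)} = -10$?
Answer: $23485$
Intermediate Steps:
$427 b{\left(k{\left(7 - 7 \right)},-35 \right)} = 427 \cdot 55 = 23485$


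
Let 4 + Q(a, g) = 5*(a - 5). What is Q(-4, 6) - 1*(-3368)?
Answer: 3319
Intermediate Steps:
Q(a, g) = -29 + 5*a (Q(a, g) = -4 + 5*(a - 5) = -4 + 5*(-5 + a) = -4 + (-25 + 5*a) = -29 + 5*a)
Q(-4, 6) - 1*(-3368) = (-29 + 5*(-4)) - 1*(-3368) = (-29 - 20) + 3368 = -49 + 3368 = 3319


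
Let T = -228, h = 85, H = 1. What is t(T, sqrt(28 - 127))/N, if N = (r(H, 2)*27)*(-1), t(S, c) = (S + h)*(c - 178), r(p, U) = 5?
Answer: -25454/135 + 143*I*sqrt(11)/45 ≈ -188.55 + 10.539*I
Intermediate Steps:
t(S, c) = (-178 + c)*(85 + S) (t(S, c) = (S + 85)*(c - 178) = (85 + S)*(-178 + c) = (-178 + c)*(85 + S))
N = -135 (N = (5*27)*(-1) = 135*(-1) = -135)
t(T, sqrt(28 - 127))/N = (-15130 - 178*(-228) + 85*sqrt(28 - 127) - 228*sqrt(28 - 127))/(-135) = (-15130 + 40584 + 85*sqrt(-99) - 684*I*sqrt(11))*(-1/135) = (-15130 + 40584 + 85*(3*I*sqrt(11)) - 684*I*sqrt(11))*(-1/135) = (-15130 + 40584 + 255*I*sqrt(11) - 684*I*sqrt(11))*(-1/135) = (25454 - 429*I*sqrt(11))*(-1/135) = -25454/135 + 143*I*sqrt(11)/45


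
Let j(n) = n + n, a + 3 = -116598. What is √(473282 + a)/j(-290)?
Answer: -√356681/580 ≈ -1.0297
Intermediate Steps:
a = -116601 (a = -3 - 116598 = -116601)
j(n) = 2*n
√(473282 + a)/j(-290) = √(473282 - 116601)/((2*(-290))) = √356681/(-580) = √356681*(-1/580) = -√356681/580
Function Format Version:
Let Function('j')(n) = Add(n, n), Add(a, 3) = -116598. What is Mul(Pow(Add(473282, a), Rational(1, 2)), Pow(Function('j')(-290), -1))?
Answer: Mul(Rational(-1, 580), Pow(356681, Rational(1, 2))) ≈ -1.0297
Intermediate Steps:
a = -116601 (a = Add(-3, -116598) = -116601)
Function('j')(n) = Mul(2, n)
Mul(Pow(Add(473282, a), Rational(1, 2)), Pow(Function('j')(-290), -1)) = Mul(Pow(Add(473282, -116601), Rational(1, 2)), Pow(Mul(2, -290), -1)) = Mul(Pow(356681, Rational(1, 2)), Pow(-580, -1)) = Mul(Pow(356681, Rational(1, 2)), Rational(-1, 580)) = Mul(Rational(-1, 580), Pow(356681, Rational(1, 2)))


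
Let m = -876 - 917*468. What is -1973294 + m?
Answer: -2403326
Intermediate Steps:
m = -430032 (m = -876 - 429156 = -430032)
-1973294 + m = -1973294 - 430032 = -2403326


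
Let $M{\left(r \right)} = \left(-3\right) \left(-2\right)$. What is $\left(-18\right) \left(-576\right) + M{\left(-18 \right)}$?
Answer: $10374$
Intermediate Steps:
$M{\left(r \right)} = 6$
$\left(-18\right) \left(-576\right) + M{\left(-18 \right)} = \left(-18\right) \left(-576\right) + 6 = 10368 + 6 = 10374$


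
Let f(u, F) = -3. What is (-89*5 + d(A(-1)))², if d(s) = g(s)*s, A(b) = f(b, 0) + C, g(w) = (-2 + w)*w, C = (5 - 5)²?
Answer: 240100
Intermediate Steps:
C = 0 (C = 0² = 0)
g(w) = w*(-2 + w)
A(b) = -3 (A(b) = -3 + 0 = -3)
d(s) = s²*(-2 + s) (d(s) = (s*(-2 + s))*s = s²*(-2 + s))
(-89*5 + d(A(-1)))² = (-89*5 + (-3)²*(-2 - 3))² = (-445 + 9*(-5))² = (-445 - 45)² = (-490)² = 240100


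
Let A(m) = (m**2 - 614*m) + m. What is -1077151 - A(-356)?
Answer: -1422115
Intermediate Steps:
A(m) = m**2 - 613*m
-1077151 - A(-356) = -1077151 - (-356)*(-613 - 356) = -1077151 - (-356)*(-969) = -1077151 - 1*344964 = -1077151 - 344964 = -1422115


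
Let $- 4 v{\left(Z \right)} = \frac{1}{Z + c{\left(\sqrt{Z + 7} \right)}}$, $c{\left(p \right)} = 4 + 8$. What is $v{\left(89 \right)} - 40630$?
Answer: $- \frac{16414521}{404} \approx -40630.0$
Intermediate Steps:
$c{\left(p \right)} = 12$
$v{\left(Z \right)} = - \frac{1}{4 \left(12 + Z\right)}$ ($v{\left(Z \right)} = - \frac{1}{4 \left(Z + 12\right)} = - \frac{1}{4 \left(12 + Z\right)}$)
$v{\left(89 \right)} - 40630 = - \frac{1}{48 + 4 \cdot 89} - 40630 = - \frac{1}{48 + 356} - 40630 = - \frac{1}{404} - 40630 = - \frac{16414521}{404}$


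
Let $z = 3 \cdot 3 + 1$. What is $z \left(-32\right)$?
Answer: $-320$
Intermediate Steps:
$z = 10$ ($z = 9 + 1 = 10$)
$z \left(-32\right) = 10 \left(-32\right) = -320$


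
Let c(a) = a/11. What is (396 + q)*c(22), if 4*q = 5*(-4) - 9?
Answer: 1555/2 ≈ 777.50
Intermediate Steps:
c(a) = a/11 (c(a) = a*(1/11) = a/11)
q = -29/4 (q = (5*(-4) - 9)/4 = (-20 - 9)/4 = (¼)*(-29) = -29/4 ≈ -7.2500)
(396 + q)*c(22) = (396 - 29/4)*((1/11)*22) = (1555/4)*2 = 1555/2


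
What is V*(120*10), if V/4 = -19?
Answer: -91200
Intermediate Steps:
V = -76 (V = 4*(-19) = -76)
V*(120*10) = -9120*10 = -76*1200 = -91200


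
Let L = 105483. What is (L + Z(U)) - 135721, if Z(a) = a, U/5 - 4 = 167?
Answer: -29383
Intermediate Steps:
U = 855 (U = 20 + 5*167 = 20 + 835 = 855)
(L + Z(U)) - 135721 = (105483 + 855) - 135721 = 106338 - 135721 = -29383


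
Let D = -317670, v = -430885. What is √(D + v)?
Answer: I*√748555 ≈ 865.19*I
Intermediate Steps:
√(D + v) = √(-317670 - 430885) = √(-748555) = I*√748555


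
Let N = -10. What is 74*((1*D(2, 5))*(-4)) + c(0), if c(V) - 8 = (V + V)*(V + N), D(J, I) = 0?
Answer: 8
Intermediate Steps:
c(V) = 8 + 2*V*(-10 + V) (c(V) = 8 + (V + V)*(V - 10) = 8 + (2*V)*(-10 + V) = 8 + 2*V*(-10 + V))
74*((1*D(2, 5))*(-4)) + c(0) = 74*((1*0)*(-4)) + (8 - 20*0 + 2*0²) = 74*(0*(-4)) + (8 + 0 + 2*0) = 74*0 + (8 + 0 + 0) = 0 + 8 = 8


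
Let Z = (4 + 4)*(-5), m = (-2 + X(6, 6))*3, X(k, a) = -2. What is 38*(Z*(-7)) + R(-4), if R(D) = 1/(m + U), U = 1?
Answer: 117039/11 ≈ 10640.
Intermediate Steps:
m = -12 (m = (-2 - 2)*3 = -4*3 = -12)
Z = -40 (Z = 8*(-5) = -40)
R(D) = -1/11 (R(D) = 1/(-12 + 1) = 1/(-11) = -1/11)
38*(Z*(-7)) + R(-4) = 38*(-40*(-7)) - 1/11 = 38*280 - 1/11 = 10640 - 1/11 = 117039/11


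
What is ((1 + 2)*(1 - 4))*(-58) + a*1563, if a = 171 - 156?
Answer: 23967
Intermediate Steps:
a = 15
((1 + 2)*(1 - 4))*(-58) + a*1563 = ((1 + 2)*(1 - 4))*(-58) + 15*1563 = (3*(-3))*(-58) + 23445 = -9*(-58) + 23445 = 522 + 23445 = 23967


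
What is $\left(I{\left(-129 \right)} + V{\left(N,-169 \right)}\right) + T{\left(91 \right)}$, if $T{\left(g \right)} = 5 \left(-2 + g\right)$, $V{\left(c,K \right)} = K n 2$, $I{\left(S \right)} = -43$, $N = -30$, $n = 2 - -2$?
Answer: $-950$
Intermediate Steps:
$n = 4$ ($n = 2 + 2 = 4$)
$V{\left(c,K \right)} = 8 K$ ($V{\left(c,K \right)} = K 4 \cdot 2 = 4 K 2 = 8 K$)
$T{\left(g \right)} = -10 + 5 g$
$\left(I{\left(-129 \right)} + V{\left(N,-169 \right)}\right) + T{\left(91 \right)} = \left(-43 + 8 \left(-169\right)\right) + \left(-10 + 5 \cdot 91\right) = \left(-43 - 1352\right) + \left(-10 + 455\right) = -1395 + 445 = -950$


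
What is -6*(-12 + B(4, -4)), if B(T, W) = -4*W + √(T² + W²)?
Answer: -24 - 24*√2 ≈ -57.941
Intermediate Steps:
B(T, W) = √(T² + W²) - 4*W
-6*(-12 + B(4, -4)) = -6*(-12 + (√(4² + (-4)²) - 4*(-4))) = -6*(-12 + (√(16 + 16) + 16)) = -6*(-12 + (√32 + 16)) = -6*(-12 + (4*√2 + 16)) = -6*(-12 + (16 + 4*√2)) = -6*(4 + 4*√2) = -24 - 24*√2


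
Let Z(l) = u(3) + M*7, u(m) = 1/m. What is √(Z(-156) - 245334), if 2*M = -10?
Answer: I*√2208318/3 ≈ 495.35*I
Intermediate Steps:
M = -5 (M = (½)*(-10) = -5)
Z(l) = -104/3 (Z(l) = 1/3 - 5*7 = ⅓ - 35 = -104/3)
√(Z(-156) - 245334) = √(-104/3 - 245334) = √(-736106/3) = I*√2208318/3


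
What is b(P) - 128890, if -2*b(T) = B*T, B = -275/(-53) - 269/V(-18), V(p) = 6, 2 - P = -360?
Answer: -38705153/318 ≈ -1.2171e+5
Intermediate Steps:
P = 362 (P = 2 - 1*(-360) = 2 + 360 = 362)
B = -12607/318 (B = -275/(-53) - 269/6 = -275*(-1/53) - 269*⅙ = 275/53 - 269/6 = -12607/318 ≈ -39.645)
b(T) = 12607*T/636 (b(T) = -(-12607)*T/636 = 12607*T/636)
b(P) - 128890 = (12607/636)*362 - 128890 = 2281867/318 - 128890 = -38705153/318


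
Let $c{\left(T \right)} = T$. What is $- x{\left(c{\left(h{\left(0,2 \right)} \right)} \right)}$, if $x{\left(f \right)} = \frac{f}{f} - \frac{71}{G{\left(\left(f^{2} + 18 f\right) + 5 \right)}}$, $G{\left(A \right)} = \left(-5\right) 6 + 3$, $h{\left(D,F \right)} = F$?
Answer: $- \frac{98}{27} \approx -3.6296$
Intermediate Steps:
$G{\left(A \right)} = -27$ ($G{\left(A \right)} = -30 + 3 = -27$)
$x{\left(f \right)} = \frac{98}{27}$ ($x{\left(f \right)} = \frac{f}{f} - \frac{71}{-27} = 1 - - \frac{71}{27} = 1 + \frac{71}{27} = \frac{98}{27}$)
$- x{\left(c{\left(h{\left(0,2 \right)} \right)} \right)} = \left(-1\right) \frac{98}{27} = - \frac{98}{27}$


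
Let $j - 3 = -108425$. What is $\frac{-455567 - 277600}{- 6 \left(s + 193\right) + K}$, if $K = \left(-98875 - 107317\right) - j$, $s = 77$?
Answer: $\frac{244389}{33130} \approx 7.3767$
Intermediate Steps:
$j = -108422$ ($j = 3 - 108425 = -108422$)
$K = -97770$ ($K = \left(-98875 - 107317\right) - -108422 = -206192 + 108422 = -97770$)
$\frac{-455567 - 277600}{- 6 \left(s + 193\right) + K} = \frac{-455567 - 277600}{- 6 \left(77 + 193\right) - 97770} = - \frac{733167}{\left(-6\right) 270 - 97770} = - \frac{733167}{-1620 - 97770} = - \frac{733167}{-99390} = \left(-733167\right) \left(- \frac{1}{99390}\right) = \frac{244389}{33130}$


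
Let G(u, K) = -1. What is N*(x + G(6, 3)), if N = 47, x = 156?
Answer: 7285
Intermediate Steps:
N*(x + G(6, 3)) = 47*(156 - 1) = 47*155 = 7285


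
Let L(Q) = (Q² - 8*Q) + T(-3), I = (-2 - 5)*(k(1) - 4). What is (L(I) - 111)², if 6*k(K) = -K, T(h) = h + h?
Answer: 324468169/1296 ≈ 2.5036e+5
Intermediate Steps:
T(h) = 2*h
k(K) = -K/6 (k(K) = (-K)/6 = -K/6)
I = 175/6 (I = (-2 - 5)*(-⅙*1 - 4) = -7*(-⅙ - 4) = -7*(-25/6) = 175/6 ≈ 29.167)
L(Q) = -6 + Q² - 8*Q (L(Q) = (Q² - 8*Q) + 2*(-3) = (Q² - 8*Q) - 6 = -6 + Q² - 8*Q)
(L(I) - 111)² = ((-6 + (175/6)² - 8*175/6) - 111)² = ((-6 + 30625/36 - 700/3) - 111)² = (22009/36 - 111)² = (18013/36)² = 324468169/1296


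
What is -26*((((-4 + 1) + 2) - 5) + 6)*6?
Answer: 0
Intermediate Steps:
-26*((((-4 + 1) + 2) - 5) + 6)*6 = -26*(((-3 + 2) - 5) + 6)*6 = -26*((-1 - 5) + 6)*6 = -26*(-6 + 6)*6 = -0*6 = -26*0 = 0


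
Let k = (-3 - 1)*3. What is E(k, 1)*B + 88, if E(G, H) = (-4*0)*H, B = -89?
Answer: 88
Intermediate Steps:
k = -12 (k = -4*3 = -12)
E(G, H) = 0 (E(G, H) = 0*H = 0)
E(k, 1)*B + 88 = 0*(-89) + 88 = 0 + 88 = 88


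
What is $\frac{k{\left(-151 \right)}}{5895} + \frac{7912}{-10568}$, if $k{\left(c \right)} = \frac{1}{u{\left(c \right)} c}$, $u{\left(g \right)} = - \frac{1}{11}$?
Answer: $- \frac{880338874}{1175881545} \approx -0.74866$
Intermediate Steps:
$u{\left(g \right)} = - \frac{1}{11}$ ($u{\left(g \right)} = \left(-1\right) \frac{1}{11} = - \frac{1}{11}$)
$k{\left(c \right)} = - \frac{11}{c}$ ($k{\left(c \right)} = \frac{1}{\left(- \frac{1}{11}\right) c} = - \frac{11}{c}$)
$\frac{k{\left(-151 \right)}}{5895} + \frac{7912}{-10568} = \frac{\left(-11\right) \frac{1}{-151}}{5895} + \frac{7912}{-10568} = \left(-11\right) \left(- \frac{1}{151}\right) \frac{1}{5895} + 7912 \left(- \frac{1}{10568}\right) = \frac{11}{151} \cdot \frac{1}{5895} - \frac{989}{1321} = \frac{11}{890145} - \frac{989}{1321} = - \frac{880338874}{1175881545}$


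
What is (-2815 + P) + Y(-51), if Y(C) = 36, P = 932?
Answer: -1847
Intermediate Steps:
(-2815 + P) + Y(-51) = (-2815 + 932) + 36 = -1883 + 36 = -1847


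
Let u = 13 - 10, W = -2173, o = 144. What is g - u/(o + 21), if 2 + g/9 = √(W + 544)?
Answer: -991/55 + 27*I*√181 ≈ -18.018 + 363.25*I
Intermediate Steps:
u = 3
g = -18 + 27*I*√181 (g = -18 + 9*√(-2173 + 544) = -18 + 9*√(-1629) = -18 + 9*(3*I*√181) = -18 + 27*I*√181 ≈ -18.0 + 363.25*I)
g - u/(o + 21) = (-18 + 27*I*√181) - 3/(144 + 21) = (-18 + 27*I*√181) - 3/165 = (-18 + 27*I*√181) - 1*1/55 = (-18 + 27*I*√181) - 1/55 = -991/55 + 27*I*√181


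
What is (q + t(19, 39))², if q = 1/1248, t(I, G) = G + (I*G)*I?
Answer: 310438499140225/1557504 ≈ 1.9932e+8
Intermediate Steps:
t(I, G) = G + G*I² (t(I, G) = G + (G*I)*I = G + G*I²)
q = 1/1248 ≈ 0.00080128
(q + t(19, 39))² = (1/1248 + 39*(1 + 19²))² = (1/1248 + 39*(1 + 361))² = (1/1248 + 39*362)² = (1/1248 + 14118)² = (17619265/1248)² = 310438499140225/1557504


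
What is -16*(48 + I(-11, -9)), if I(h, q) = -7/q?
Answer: -7024/9 ≈ -780.44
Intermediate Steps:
-16*(48 + I(-11, -9)) = -16*(48 - 7/(-9)) = -16*(48 - 7*(-1/9)) = -16*(48 + 7/9) = -16*439/9 = -7024/9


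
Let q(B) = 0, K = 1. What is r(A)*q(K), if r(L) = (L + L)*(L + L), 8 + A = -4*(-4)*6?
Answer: 0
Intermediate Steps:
A = 88 (A = -8 - 4*(-4)*6 = -8 + 16*6 = -8 + 96 = 88)
r(L) = 4*L² (r(L) = (2*L)*(2*L) = 4*L²)
r(A)*q(K) = (4*88²)*0 = (4*7744)*0 = 30976*0 = 0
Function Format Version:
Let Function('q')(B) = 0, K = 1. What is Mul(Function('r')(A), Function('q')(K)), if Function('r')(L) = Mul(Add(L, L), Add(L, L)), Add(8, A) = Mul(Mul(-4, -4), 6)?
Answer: 0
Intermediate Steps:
A = 88 (A = Add(-8, Mul(Mul(-4, -4), 6)) = Add(-8, Mul(16, 6)) = Add(-8, 96) = 88)
Function('r')(L) = Mul(4, Pow(L, 2)) (Function('r')(L) = Mul(Mul(2, L), Mul(2, L)) = Mul(4, Pow(L, 2)))
Mul(Function('r')(A), Function('q')(K)) = Mul(Mul(4, Pow(88, 2)), 0) = Mul(Mul(4, 7744), 0) = Mul(30976, 0) = 0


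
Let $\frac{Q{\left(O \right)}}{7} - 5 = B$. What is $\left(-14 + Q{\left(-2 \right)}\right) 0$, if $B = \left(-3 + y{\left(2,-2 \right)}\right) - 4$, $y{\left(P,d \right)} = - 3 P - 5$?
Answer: $0$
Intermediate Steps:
$y{\left(P,d \right)} = -5 - 3 P$
$B = -18$ ($B = \left(-3 - 11\right) - 4 = -14 - 4 = -18$)
$Q{\left(O \right)} = -91$ ($Q{\left(O \right)} = 35 + 7 \left(-18\right) = 35 - 126 = -91$)
$\left(-14 + Q{\left(-2 \right)}\right) 0 = \left(-14 - 91\right) 0 = \left(-105\right) 0 = 0$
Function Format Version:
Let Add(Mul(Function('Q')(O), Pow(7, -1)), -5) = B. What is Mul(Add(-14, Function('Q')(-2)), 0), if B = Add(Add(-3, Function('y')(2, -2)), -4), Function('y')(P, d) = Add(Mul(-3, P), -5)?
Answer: 0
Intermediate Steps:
Function('y')(P, d) = Add(-5, Mul(-3, P))
B = -18 (B = Add(Add(-3, Add(-5, Mul(-3, 2))), -4) = Add(Add(-3, Add(-5, -6)), -4) = Add(Add(-3, -11), -4) = Add(-14, -4) = -18)
Function('Q')(O) = -91 (Function('Q')(O) = Add(35, Mul(7, -18)) = Add(35, -126) = -91)
Mul(Add(-14, Function('Q')(-2)), 0) = Mul(Add(-14, -91), 0) = Mul(-105, 0) = 0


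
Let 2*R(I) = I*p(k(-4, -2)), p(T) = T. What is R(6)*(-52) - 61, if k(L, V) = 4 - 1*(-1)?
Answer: -841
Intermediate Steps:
k(L, V) = 5 (k(L, V) = 4 + 1 = 5)
R(I) = 5*I/2 (R(I) = (I*5)/2 = (5*I)/2 = 5*I/2)
R(6)*(-52) - 61 = ((5/2)*6)*(-52) - 61 = 15*(-52) - 61 = -780 - 61 = -841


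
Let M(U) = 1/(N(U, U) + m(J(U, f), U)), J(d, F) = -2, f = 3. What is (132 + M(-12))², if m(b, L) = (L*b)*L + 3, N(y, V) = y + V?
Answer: 1663579369/95481 ≈ 17423.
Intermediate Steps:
N(y, V) = V + y
m(b, L) = 3 + b*L² (m(b, L) = b*L² + 3 = 3 + b*L²)
M(U) = 1/(3 - 2*U² + 2*U) (M(U) = 1/((U + U) + (3 - 2*U²)) = 1/(2*U + (3 - 2*U²)) = 1/(3 - 2*U² + 2*U))
(132 + M(-12))² = (132 + 1/(3 - 2*(-12)² + 2*(-12)))² = (132 + 1/(3 - 2*144 - 24))² = (132 + 1/(3 - 288 - 24))² = (132 + 1/(-309))² = (132 - 1/309)² = (40787/309)² = 1663579369/95481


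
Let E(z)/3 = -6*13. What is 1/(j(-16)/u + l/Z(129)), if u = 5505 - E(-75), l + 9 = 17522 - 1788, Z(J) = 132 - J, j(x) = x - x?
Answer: 3/15725 ≈ 0.00019078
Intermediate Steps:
j(x) = 0
l = 15725 (l = -9 + (17522 - 1788) = -9 + 15734 = 15725)
E(z) = -234 (E(z) = 3*(-6*13) = 3*(-78) = -234)
u = 5739 (u = 5505 - 1*(-234) = 5505 + 234 = 5739)
1/(j(-16)/u + l/Z(129)) = 1/(0/5739 + 15725/(132 - 1*129)) = 1/(0*(1/5739) + 15725/(132 - 129)) = 1/(0 + 15725/3) = 1/(15725/3) = 3/15725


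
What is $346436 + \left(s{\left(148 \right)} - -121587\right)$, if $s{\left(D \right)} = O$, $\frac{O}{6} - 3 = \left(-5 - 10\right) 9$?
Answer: $467231$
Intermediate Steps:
$O = -792$ ($O = 18 + 6 \left(-5 - 10\right) 9 = 18 + 6 \left(\left(-15\right) 9\right) = 18 + 6 \left(-135\right) = 18 - 810 = -792$)
$s{\left(D \right)} = -792$
$346436 + \left(s{\left(148 \right)} - -121587\right) = 346436 - -120795 = 346436 + \left(-792 + 121587\right) = 346436 + 120795 = 467231$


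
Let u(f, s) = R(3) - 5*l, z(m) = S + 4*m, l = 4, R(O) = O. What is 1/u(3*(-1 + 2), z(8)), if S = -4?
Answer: -1/17 ≈ -0.058824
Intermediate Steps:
z(m) = -4 + 4*m
u(f, s) = -17 (u(f, s) = 3 - 5*4 = 3 - 20 = -17)
1/u(3*(-1 + 2), z(8)) = 1/(-17) = -1/17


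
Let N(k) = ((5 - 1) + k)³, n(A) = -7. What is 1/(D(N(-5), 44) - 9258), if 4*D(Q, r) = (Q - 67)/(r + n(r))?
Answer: -37/342563 ≈ -0.00010801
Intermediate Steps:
N(k) = (4 + k)³
D(Q, r) = (-67 + Q)/(4*(-7 + r)) (D(Q, r) = ((Q - 67)/(r - 7))/4 = ((-67 + Q)/(-7 + r))/4 = (-67 + Q)/(4*(-7 + r)))
1/(D(N(-5), 44) - 9258) = 1/((-67 + (4 - 5)³)/(4*(-7 + 44)) - 9258) = 1/((¼)*(-67 + (-1)³)/37 - 9258) = 1/((¼)*(1/37)*(-67 - 1) - 9258) = 1/((¼)*(1/37)*(-68) - 9258) = 1/(-17/37 - 9258) = 1/(-342563/37) = -37/342563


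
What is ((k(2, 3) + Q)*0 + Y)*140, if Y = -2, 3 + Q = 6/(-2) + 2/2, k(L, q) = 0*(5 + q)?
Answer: -280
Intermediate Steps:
k(L, q) = 0
Q = -5 (Q = -3 + (6/(-2) + 2/2) = -3 + (6*(-½) + 2*(½)) = -3 + (-3 + 1) = -3 - 2 = -5)
((k(2, 3) + Q)*0 + Y)*140 = ((0 - 5)*0 - 2)*140 = (-5*0 - 2)*140 = (0 - 2)*140 = -2*140 = -280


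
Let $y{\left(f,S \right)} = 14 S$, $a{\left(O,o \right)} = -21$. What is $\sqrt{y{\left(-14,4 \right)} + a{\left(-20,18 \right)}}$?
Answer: $\sqrt{35} \approx 5.9161$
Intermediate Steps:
$\sqrt{y{\left(-14,4 \right)} + a{\left(-20,18 \right)}} = \sqrt{14 \cdot 4 - 21} = \sqrt{56 - 21} = \sqrt{35}$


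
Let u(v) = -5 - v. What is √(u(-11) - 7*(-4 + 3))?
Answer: √13 ≈ 3.6056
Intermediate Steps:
√(u(-11) - 7*(-4 + 3)) = √((-5 - 1*(-11)) - 7*(-4 + 3)) = √((-5 + 11) - 7*(-1)) = √(6 + 7) = √13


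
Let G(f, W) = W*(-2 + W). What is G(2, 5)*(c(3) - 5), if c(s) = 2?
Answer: -45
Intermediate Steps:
G(2, 5)*(c(3) - 5) = (5*(-2 + 5))*(2 - 5) = (5*3)*(-3) = 15*(-3) = -45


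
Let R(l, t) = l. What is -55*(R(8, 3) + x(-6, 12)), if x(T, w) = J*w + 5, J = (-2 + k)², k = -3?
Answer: -17215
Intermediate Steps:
J = 25 (J = (-2 - 3)² = (-5)² = 25)
x(T, w) = 5 + 25*w (x(T, w) = 25*w + 5 = 5 + 25*w)
-55*(R(8, 3) + x(-6, 12)) = -55*(8 + (5 + 25*12)) = -55*(8 + (5 + 300)) = -55*(8 + 305) = -55*313 = -17215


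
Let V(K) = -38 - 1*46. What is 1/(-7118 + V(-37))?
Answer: -1/7202 ≈ -0.00013885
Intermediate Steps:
V(K) = -84 (V(K) = -38 - 46 = -84)
1/(-7118 + V(-37)) = 1/(-7118 - 84) = 1/(-7202) = -1/7202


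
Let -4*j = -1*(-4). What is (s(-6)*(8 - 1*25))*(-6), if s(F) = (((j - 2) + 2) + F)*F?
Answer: 4284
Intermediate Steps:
j = -1 (j = -(-1)*(-4)/4 = -¼*4 = -1)
s(F) = F*(-1 + F) (s(F) = (((-1 - 2) + 2) + F)*F = ((-3 + 2) + F)*F = (-1 + F)*F = F*(-1 + F))
(s(-6)*(8 - 1*25))*(-6) = ((-6*(-1 - 6))*(8 - 1*25))*(-6) = ((-6*(-7))*(8 - 25))*(-6) = (42*(-17))*(-6) = -714*(-6) = 4284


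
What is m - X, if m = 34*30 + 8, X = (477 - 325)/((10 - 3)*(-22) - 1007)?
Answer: 1193660/1161 ≈ 1028.1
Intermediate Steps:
X = -152/1161 (X = 152/(7*(-22) - 1007) = 152/(-154 - 1007) = 152/(-1161) = 152*(-1/1161) = -152/1161 ≈ -0.13092)
m = 1028 (m = 1020 + 8 = 1028)
m - X = 1028 - 1*(-152/1161) = 1028 + 152/1161 = 1193660/1161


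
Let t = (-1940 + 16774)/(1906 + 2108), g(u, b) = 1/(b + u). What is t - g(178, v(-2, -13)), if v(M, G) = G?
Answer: 407266/110385 ≈ 3.6895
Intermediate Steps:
t = 7417/2007 (t = 14834/4014 = 14834*(1/4014) = 7417/2007 ≈ 3.6956)
t - g(178, v(-2, -13)) = 7417/2007 - 1/(-13 + 178) = 7417/2007 - 1/165 = 407266/110385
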